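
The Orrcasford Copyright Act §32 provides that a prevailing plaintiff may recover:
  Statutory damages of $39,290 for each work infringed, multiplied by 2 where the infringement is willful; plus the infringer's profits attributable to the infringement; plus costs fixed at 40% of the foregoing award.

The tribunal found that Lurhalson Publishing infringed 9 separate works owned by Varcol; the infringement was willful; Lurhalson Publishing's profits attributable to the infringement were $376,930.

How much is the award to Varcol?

$1,517,810

Statutory damages: 9 × $39,290 = $353,610
Doubled: 2 × $353,610 = $707,220
Combined award: $707,220 + $376,930 = $1,084,150
Costs: 40% of $1,084,150 = $433,660
Award plus costs: $1,084,150 + $433,660 = $1,517,810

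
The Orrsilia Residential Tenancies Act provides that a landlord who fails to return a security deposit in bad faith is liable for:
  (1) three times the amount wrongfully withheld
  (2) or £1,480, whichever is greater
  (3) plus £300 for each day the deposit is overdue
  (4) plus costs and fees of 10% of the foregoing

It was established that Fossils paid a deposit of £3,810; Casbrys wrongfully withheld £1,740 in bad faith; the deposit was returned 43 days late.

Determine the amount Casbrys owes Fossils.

Trebled: 3 × £1,740 = £5,220
Minimum £1,480: £5,220 meets the minimum, no increase.
Late-return penalty: 43 × £300 = £12,900
Damages plus late penalty: £5,220 + £12,900 = £18,120
Costs and fees: 10% of £18,120 = £1,812
Total recovery: £18,120 + £1,812 = £19,932

£19,932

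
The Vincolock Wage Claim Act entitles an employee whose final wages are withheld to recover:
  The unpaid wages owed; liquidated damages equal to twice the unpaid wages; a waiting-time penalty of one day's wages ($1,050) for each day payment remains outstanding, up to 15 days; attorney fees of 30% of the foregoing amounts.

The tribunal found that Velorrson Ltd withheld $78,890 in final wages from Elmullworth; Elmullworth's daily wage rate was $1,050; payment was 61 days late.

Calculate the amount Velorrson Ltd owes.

Doubled: 2 × $78,890 = $157,780
Penalty days: min(61, 15) = 15
Waiting-time penalty: 15 × $1,050 = $15,750
Subtotal: $78,890 + $157,780 + $15,750 = $252,420
Attorney fees: 30% of $252,420 = $75,726
Total award: $252,420 + $75,726 = $328,146

$328,146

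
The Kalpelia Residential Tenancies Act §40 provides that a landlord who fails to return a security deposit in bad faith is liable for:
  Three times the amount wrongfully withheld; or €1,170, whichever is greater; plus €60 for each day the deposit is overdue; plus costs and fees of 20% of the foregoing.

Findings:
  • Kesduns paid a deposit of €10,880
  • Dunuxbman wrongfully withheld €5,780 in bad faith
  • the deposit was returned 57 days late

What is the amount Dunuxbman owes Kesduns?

€24,912

Trebled: 3 × €5,780 = €17,340
Minimum €1,170: €17,340 meets the minimum, no increase.
Late-return penalty: 57 × €60 = €3,420
Damages plus late penalty: €17,340 + €3,420 = €20,760
Costs and fees: 20% of €20,760 = €4,152
Total recovery: €20,760 + €4,152 = €24,912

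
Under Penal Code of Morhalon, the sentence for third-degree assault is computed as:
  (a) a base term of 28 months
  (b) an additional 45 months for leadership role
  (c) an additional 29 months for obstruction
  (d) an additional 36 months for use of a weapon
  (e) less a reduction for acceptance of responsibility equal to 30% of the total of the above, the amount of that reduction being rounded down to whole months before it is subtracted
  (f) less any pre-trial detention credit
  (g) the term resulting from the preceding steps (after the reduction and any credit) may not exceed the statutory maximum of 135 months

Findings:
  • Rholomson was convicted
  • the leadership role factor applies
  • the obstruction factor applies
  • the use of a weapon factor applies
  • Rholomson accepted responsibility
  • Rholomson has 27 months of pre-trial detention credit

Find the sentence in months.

Leadership role enhancement: +45 months
Obstruction enhancement: +29 months
Use of a weapon enhancement: +36 months
Adjusted term: 28 months + 45 months + 29 months + 36 months = 138 months
Acceptance of responsibility reduction: 30% of 138 months = 41 months (rounded down)
After reduction: 138 − 41 = 97 months
Less pre-trial detention credit: 97 months − 27 months = 70 months
Cap at 135 months: 70 months is within the cap, no reduction.

Sentence: 70 months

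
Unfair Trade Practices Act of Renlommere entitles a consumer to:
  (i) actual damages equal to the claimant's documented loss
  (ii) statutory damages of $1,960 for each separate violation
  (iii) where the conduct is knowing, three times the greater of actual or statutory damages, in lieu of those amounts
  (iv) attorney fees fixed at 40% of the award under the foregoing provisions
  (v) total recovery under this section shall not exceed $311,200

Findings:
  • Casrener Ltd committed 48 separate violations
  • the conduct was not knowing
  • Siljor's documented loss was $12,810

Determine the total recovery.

$149,646

Statutory damages: 48 × $1,960 = $94,080
Conduct not knowing: the in-lieu enhancement does not apply.
Actual plus statutory damages: $12,810 + $94,080 = $106,890
Attorney fees: 40% of $106,890 = $42,756
Total before cap: $106,890 + $42,756 = $149,646
Cap at $311,200: $149,646 is within the cap, no reduction.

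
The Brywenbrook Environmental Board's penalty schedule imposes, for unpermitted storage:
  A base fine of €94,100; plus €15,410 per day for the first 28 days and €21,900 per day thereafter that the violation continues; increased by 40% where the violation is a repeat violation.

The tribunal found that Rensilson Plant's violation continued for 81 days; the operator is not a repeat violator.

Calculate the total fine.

First 28 days: 28 × €15,410 = €431,480
Remaining days: (81 − 28) × €21,900 = €1,160,700
Per-day component: €431,480 + €1,160,700 = €1,592,180
Base plus per-day: €94,100 + €1,592,180 = €1,686,280
The operator is not a repeat violator: no 40% increase.

Civil penalty: €1,686,280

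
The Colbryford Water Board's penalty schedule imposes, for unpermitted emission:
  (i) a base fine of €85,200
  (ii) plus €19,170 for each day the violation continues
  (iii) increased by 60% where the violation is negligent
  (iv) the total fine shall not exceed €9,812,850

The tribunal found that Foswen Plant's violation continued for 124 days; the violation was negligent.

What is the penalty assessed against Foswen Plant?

€3,939,648

Per-day component: 124 × €19,170 = €2,377,080
Base plus per-day: €85,200 + €2,377,080 = €2,462,280
Enhancement: 60% of €2,462,280 = €1,477,368
Enhanced fine: €2,462,280 + €1,477,368 = €3,939,648
Cap at €9,812,850: €3,939,648 is within the cap, no reduction.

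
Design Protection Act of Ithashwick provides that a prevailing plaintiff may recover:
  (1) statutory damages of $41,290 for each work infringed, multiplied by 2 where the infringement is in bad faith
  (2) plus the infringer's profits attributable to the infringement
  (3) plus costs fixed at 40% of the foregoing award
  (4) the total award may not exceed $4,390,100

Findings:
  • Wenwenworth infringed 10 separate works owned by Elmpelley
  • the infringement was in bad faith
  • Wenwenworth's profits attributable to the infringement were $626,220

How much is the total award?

Statutory damages: 10 × $41,290 = $412,900
Doubled: 2 × $412,900 = $825,800
Combined award: $825,800 + $626,220 = $1,452,020
Costs: 40% of $1,452,020 = $580,808
Award plus costs: $1,452,020 + $580,808 = $2,032,828
Cap at $4,390,100: $2,032,828 is within the cap, no reduction.

$2,032,828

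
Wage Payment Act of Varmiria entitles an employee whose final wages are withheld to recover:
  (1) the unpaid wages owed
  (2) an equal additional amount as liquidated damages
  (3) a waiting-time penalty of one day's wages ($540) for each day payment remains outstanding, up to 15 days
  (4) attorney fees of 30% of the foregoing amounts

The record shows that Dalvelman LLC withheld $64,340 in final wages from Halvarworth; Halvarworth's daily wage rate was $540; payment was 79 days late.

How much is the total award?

Liquidated damages (equal amount): $64,340
Penalty days: min(79, 15) = 15
Waiting-time penalty: 15 × $540 = $8,100
Subtotal: $64,340 + $64,340 + $8,100 = $136,780
Attorney fees: 30% of $136,780 = $41,034
Total award: $136,780 + $41,034 = $177,814

$177,814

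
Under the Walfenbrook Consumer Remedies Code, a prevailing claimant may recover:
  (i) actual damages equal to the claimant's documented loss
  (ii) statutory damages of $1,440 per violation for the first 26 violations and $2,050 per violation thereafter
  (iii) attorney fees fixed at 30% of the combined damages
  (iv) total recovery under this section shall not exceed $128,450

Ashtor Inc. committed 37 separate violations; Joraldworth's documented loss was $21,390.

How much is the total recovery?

First 26 violations: 26 × $1,440 = $37,440
Remaining violations: (37 − 26) × $2,050 = $22,550
Statutory damages: $37,440 + $22,550 = $59,990
Combined damages: $21,390 + $59,990 = $81,380
Attorney fees: 30% of $81,380 = $24,414
Total before cap: $81,380 + $24,414 = $105,794
Cap at $128,450: $105,794 is within the cap, no reduction.

$105,794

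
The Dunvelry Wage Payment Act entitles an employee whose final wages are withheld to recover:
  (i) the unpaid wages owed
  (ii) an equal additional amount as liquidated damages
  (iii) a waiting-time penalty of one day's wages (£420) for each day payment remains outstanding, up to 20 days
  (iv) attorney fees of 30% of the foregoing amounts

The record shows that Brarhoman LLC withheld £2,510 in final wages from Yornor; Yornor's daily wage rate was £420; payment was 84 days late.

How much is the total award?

£17,446

Liquidated damages (equal amount): £2,510
Penalty days: min(84, 20) = 20
Waiting-time penalty: 20 × £420 = £8,400
Subtotal: £2,510 + £2,510 + £8,400 = £13,420
Attorney fees: 30% of £13,420 = £4,026
Total award: £13,420 + £4,026 = £17,446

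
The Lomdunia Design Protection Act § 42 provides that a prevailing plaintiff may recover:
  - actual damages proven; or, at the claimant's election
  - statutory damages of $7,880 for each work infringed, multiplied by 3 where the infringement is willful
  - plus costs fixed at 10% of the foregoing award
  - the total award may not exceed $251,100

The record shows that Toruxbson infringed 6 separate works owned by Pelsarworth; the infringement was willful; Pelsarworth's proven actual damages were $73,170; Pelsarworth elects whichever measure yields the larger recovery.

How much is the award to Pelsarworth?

$156,024

Statutory damages: 6 × $7,880 = $47,280
Trebled: 3 × $47,280 = $141,840
Greater of actual damages ($73,170) or enhanced statutory damages ($141,840): $141,840
Costs: 10% of $141,840 = $14,184
Award plus costs: $141,840 + $14,184 = $156,024
Cap at $251,100: $156,024 is within the cap, no reduction.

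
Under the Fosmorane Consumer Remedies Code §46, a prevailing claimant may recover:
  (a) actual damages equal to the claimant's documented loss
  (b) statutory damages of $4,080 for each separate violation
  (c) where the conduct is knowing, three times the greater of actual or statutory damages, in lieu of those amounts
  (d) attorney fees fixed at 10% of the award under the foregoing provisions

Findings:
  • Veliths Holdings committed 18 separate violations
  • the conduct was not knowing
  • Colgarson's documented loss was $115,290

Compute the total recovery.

Statutory damages: 18 × $4,080 = $73,440
Conduct not knowing: the in-lieu enhancement does not apply.
Actual plus statutory damages: $115,290 + $73,440 = $188,730
Attorney fees: 10% of $188,730 = $18,873
Total recovery: $188,730 + $18,873 = $207,603

Total recovery: $207,603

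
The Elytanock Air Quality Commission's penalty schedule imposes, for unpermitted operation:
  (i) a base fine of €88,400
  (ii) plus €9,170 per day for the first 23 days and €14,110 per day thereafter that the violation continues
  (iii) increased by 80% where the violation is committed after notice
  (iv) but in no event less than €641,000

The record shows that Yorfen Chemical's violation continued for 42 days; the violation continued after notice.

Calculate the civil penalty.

First 23 days: 23 × €9,170 = €210,910
Remaining days: (42 − 23) × €14,110 = €268,090
Per-day component: €210,910 + €268,090 = €479,000
Base plus per-day: €88,400 + €479,000 = €567,400
Enhancement: 80% of €567,400 = €453,920
Enhanced fine: €567,400 + €453,920 = €1,021,320
Minimum €641,000: €1,021,320 meets the minimum, no increase.

€1,021,320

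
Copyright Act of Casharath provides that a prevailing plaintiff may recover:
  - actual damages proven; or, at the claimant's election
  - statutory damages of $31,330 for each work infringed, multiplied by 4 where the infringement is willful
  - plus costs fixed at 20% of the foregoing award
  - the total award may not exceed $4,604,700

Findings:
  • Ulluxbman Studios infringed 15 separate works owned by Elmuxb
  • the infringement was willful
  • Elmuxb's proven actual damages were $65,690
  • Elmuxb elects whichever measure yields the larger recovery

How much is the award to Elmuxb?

$2,255,760

Statutory damages: 15 × $31,330 = $469,950
Multiplied by 4: 4 × $469,950 = $1,879,800
Greater of actual damages ($65,690) or enhanced statutory damages ($1,879,800): $1,879,800
Costs: 20% of $1,879,800 = $375,960
Award plus costs: $1,879,800 + $375,960 = $2,255,760
Cap at $4,604,700: $2,255,760 is within the cap, no reduction.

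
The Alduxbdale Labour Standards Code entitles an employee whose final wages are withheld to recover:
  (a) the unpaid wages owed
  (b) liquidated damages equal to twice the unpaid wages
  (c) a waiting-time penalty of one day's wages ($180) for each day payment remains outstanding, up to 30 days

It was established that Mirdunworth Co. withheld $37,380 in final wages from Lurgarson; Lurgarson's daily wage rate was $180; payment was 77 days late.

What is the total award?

Doubled: 2 × $37,380 = $74,760
Penalty days: min(77, 30) = 30
Waiting-time penalty: 30 × $180 = $5,400
Total award: $37,380 + $74,760 + $5,400 = $117,540

Total award: $117,540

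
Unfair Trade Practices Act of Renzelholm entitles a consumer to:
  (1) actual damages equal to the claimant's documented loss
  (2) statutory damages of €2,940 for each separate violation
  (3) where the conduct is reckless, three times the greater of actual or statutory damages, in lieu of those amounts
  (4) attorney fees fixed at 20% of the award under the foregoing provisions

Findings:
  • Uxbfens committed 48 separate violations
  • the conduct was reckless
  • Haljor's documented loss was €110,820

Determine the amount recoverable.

Statutory damages: 48 × €2,940 = €141,120
Greater of actual damages (€110,820) or statutory damages (€141,120): €141,120
Trebled: 3 × €141,120 = €423,360
Attorney fees: 20% of €423,360 = €84,672
Total recovery: €423,360 + €84,672 = €508,032

€508,032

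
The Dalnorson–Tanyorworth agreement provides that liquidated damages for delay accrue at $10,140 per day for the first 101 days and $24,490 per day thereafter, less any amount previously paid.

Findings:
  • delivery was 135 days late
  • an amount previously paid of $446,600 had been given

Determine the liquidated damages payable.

$1,410,200

First 101 days: 101 × $10,140 = $1,024,140
Remaining days: (135 − 101) × $24,490 = $832,660
Accrued per-day damages: $1,024,140 + $832,660 = $1,856,800
Less amount previously paid: $1,856,800 − $446,600 = $1,410,200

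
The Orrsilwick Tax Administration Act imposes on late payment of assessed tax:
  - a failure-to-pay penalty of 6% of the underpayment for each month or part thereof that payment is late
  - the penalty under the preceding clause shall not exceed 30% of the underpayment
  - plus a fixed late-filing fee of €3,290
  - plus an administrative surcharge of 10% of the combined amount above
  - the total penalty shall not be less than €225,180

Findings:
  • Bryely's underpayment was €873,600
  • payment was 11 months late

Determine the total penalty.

€291,907

Accrued rate: 6% × 11 = 66%, capped at 30% → 30%
Failure-to-pay penalty: 30% of €873,600 = €262,080
Penalty before surcharge: €262,080 + €3,290 = €265,370
Administrative surcharge: 10% of €265,370 = €26,537
Total penalty: €265,370 + €26,537 = €291,907
Minimum €225,180: €291,907 meets the minimum, no increase.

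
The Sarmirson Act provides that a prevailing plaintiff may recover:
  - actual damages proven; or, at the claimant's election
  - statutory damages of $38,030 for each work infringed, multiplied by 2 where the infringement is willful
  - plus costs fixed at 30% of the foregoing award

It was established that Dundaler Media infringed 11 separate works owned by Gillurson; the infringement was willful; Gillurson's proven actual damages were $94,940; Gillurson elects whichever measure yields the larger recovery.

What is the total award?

$1,087,658

Statutory damages: 11 × $38,030 = $418,330
Doubled: 2 × $418,330 = $836,660
Greater of actual damages ($94,940) or enhanced statutory damages ($836,660): $836,660
Costs: 30% of $836,660 = $250,998
Award plus costs: $836,660 + $250,998 = $1,087,658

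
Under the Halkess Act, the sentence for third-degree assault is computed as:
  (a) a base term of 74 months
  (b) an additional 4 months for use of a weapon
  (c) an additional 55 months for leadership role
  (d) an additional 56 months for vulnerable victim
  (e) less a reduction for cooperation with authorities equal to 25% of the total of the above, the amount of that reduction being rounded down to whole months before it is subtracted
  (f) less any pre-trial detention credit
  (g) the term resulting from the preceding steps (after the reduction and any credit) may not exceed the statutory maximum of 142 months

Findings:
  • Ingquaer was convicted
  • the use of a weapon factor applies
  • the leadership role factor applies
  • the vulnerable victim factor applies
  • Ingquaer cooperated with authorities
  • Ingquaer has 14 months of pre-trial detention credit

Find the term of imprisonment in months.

128 months

Use of a weapon enhancement: +4 months
Leadership role enhancement: +55 months
Vulnerable victim enhancement: +56 months
Adjusted term: 74 months + 4 months + 55 months + 56 months = 189 months
Cooperation with authorities reduction: 25% of 189 months = 47 months (rounded down)
After reduction: 189 − 47 = 142 months
Less pre-trial detention credit: 142 months − 14 months = 128 months
Cap at 142 months: 128 months is within the cap, no reduction.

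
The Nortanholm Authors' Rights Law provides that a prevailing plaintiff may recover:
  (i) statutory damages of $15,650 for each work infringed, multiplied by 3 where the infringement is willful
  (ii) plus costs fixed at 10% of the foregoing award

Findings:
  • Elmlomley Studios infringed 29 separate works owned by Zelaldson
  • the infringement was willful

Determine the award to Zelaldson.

Award: $1,497,705

Statutory damages: 29 × $15,650 = $453,850
Trebled: 3 × $453,850 = $1,361,550
Costs: 10% of $1,361,550 = $136,155
Award plus costs: $1,361,550 + $136,155 = $1,497,705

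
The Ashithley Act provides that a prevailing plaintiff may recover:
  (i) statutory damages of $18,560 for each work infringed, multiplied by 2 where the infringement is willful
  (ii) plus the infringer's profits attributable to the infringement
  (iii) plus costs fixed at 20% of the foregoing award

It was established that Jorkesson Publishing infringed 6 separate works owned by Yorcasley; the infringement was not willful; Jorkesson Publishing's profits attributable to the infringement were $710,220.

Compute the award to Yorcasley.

Statutory damages: 6 × $18,560 = $111,360
Infringement not willful: no ×2 enhancement.
Combined award: $111,360 + $710,220 = $821,580
Costs: 20% of $821,580 = $164,316
Award plus costs: $821,580 + $164,316 = $985,896

$985,896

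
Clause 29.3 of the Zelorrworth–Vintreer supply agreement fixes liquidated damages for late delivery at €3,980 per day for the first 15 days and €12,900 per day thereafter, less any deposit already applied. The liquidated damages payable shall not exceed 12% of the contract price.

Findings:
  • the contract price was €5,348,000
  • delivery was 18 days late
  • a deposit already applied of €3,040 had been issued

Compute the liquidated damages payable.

First 15 days: 15 × €3,980 = €59,700
Remaining days: (18 − 15) × €12,900 = €38,700
Accrued per-day damages: €59,700 + €38,700 = €98,400
Less deposit already applied: €98,400 − €3,040 = €95,360
Cap: 12% of €5,348,000 = €641,760
Cap at €641,760: €95,360 is within the cap, no reduction.

€95,360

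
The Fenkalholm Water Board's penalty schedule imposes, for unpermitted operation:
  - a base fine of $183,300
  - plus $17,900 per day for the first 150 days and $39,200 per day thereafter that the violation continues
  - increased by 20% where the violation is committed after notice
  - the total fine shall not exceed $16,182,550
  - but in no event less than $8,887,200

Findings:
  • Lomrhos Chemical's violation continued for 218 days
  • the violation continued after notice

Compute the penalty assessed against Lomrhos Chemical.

$8,887,200

First 150 days: 150 × $17,900 = $2,685,000
Remaining days: (218 − 150) × $39,200 = $2,665,600
Per-day component: $2,685,000 + $2,665,600 = $5,350,600
Base plus per-day: $183,300 + $5,350,600 = $5,533,900
Enhancement: 20% of $5,533,900 = $1,106,780
Enhanced fine: $5,533,900 + $1,106,780 = $6,640,680
Cap at $16,182,550: $6,640,680 is within the cap, no reduction.
Minimum $8,887,200: $6,640,680 is below the minimum → $8,887,200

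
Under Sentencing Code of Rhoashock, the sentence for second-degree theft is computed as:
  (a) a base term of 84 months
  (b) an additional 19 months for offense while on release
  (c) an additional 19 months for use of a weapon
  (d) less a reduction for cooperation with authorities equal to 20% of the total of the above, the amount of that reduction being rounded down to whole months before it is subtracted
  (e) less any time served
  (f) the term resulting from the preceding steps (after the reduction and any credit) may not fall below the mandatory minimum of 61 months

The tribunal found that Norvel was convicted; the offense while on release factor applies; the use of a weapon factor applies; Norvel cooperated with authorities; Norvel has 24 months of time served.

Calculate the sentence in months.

Offense while on release enhancement: +19 months
Use of a weapon enhancement: +19 months
Adjusted term: 84 months + 19 months + 19 months = 122 months
Cooperation with authorities reduction: 20% of 122 months = 24 months (rounded down)
After reduction: 122 − 24 = 98 months
Less time served: 98 months − 24 months = 74 months
Minimum 61 months: 74 months meets the minimum, no increase.

Sentence: 74 months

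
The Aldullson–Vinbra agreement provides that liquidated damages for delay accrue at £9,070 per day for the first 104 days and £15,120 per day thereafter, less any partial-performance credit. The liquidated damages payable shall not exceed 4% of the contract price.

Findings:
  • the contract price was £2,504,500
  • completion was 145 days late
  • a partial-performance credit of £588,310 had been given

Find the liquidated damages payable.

First 104 days: 104 × £9,070 = £943,280
Remaining days: (145 − 104) × £15,120 = £619,920
Accrued per-day damages: £943,280 + £619,920 = £1,563,200
Less partial-performance credit: £1,563,200 − £588,310 = £974,890
Cap: 4% of £2,504,500 = £100,180
Cap at £100,180: £974,890 exceeds the cap → £100,180

£100,180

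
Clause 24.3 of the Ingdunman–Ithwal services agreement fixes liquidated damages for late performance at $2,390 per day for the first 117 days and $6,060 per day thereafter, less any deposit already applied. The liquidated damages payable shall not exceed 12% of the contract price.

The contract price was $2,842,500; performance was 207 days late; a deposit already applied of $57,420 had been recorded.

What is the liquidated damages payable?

Liquidated damages: $341,100

First 117 days: 117 × $2,390 = $279,630
Remaining days: (207 − 117) × $6,060 = $545,400
Accrued per-day damages: $279,630 + $545,400 = $825,030
Less deposit already applied: $825,030 − $57,420 = $767,610
Cap: 12% of $2,842,500 = $341,100
Cap at $341,100: $767,610 exceeds the cap → $341,100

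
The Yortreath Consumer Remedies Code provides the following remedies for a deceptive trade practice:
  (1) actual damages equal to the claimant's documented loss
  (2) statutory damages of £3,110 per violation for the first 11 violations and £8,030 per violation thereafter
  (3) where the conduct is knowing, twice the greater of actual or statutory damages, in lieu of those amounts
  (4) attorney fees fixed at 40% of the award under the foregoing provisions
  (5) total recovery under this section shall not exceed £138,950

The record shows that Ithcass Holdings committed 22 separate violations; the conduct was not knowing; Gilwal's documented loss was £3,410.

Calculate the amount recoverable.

First 11 violations: 11 × £3,110 = £34,210
Remaining violations: (22 − 11) × £8,030 = £88,330
Statutory damages: £34,210 + £88,330 = £122,540
Conduct not knowing: the in-lieu enhancement does not apply.
Actual plus statutory damages: £3,410 + £122,540 = £125,950
Attorney fees: 40% of £125,950 = £50,380
Total before cap: £125,950 + £50,380 = £176,330
Cap at £138,950: £176,330 exceeds the cap → £138,950

£138,950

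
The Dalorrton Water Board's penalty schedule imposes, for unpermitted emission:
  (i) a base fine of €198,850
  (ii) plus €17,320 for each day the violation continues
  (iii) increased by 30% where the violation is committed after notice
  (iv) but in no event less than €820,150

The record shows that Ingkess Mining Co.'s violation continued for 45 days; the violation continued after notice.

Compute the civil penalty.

€1,271,725

Per-day component: 45 × €17,320 = €779,400
Base plus per-day: €198,850 + €779,400 = €978,250
Enhancement: 30% of €978,250 = €293,475
Enhanced fine: €978,250 + €293,475 = €1,271,725
Minimum €820,150: €1,271,725 meets the minimum, no increase.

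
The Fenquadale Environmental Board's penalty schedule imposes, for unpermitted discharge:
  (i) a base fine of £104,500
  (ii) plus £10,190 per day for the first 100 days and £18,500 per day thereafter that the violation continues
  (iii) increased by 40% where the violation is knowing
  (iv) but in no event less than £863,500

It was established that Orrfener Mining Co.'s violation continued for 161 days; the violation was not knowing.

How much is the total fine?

First 100 days: 100 × £10,190 = £1,019,000
Remaining days: (161 − 100) × £18,500 = £1,128,500
Per-day component: £1,019,000 + £1,128,500 = £2,147,500
Base plus per-day: £104,500 + £2,147,500 = £2,252,000
The violation was not knowing: no 40% increase.
Minimum £863,500: £2,252,000 meets the minimum, no increase.

£2,252,000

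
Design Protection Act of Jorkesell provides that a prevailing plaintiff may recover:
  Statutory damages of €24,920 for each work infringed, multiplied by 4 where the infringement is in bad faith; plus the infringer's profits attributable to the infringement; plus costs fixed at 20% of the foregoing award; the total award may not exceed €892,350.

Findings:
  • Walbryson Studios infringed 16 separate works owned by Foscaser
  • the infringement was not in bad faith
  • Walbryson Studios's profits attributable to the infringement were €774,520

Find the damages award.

Statutory damages: 16 × €24,920 = €398,720
Infringement not in bad faith: no ×4 enhancement.
Combined award: €398,720 + €774,520 = €1,173,240
Costs: 20% of €1,173,240 = €234,648
Award plus costs: €1,173,240 + €234,648 = €1,407,888
Cap at €892,350: €1,407,888 exceeds the cap → €892,350

Award: €892,350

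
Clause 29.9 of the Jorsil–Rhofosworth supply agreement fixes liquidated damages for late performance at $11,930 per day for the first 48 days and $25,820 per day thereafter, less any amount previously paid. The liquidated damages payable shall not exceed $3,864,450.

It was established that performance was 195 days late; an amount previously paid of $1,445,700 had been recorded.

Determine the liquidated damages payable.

Liquidated damages: $2,922,480

First 48 days: 48 × $11,930 = $572,640
Remaining days: (195 − 48) × $25,820 = $3,795,540
Accrued per-day damages: $572,640 + $3,795,540 = $4,368,180
Less amount previously paid: $4,368,180 − $1,445,700 = $2,922,480
Cap at $3,864,450: $2,922,480 is within the cap, no reduction.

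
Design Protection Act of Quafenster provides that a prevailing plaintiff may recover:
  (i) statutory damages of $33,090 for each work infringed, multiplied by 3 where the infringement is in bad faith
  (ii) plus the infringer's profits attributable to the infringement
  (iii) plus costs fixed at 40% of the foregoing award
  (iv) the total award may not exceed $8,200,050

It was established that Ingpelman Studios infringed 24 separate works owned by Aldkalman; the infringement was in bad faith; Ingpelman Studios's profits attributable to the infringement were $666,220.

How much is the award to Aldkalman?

Statutory damages: 24 × $33,090 = $794,160
Trebled: 3 × $794,160 = $2,382,480
Combined award: $2,382,480 + $666,220 = $3,048,700
Costs: 40% of $3,048,700 = $1,219,480
Award plus costs: $3,048,700 + $1,219,480 = $4,268,180
Cap at $8,200,050: $4,268,180 is within the cap, no reduction.

Award: $4,268,180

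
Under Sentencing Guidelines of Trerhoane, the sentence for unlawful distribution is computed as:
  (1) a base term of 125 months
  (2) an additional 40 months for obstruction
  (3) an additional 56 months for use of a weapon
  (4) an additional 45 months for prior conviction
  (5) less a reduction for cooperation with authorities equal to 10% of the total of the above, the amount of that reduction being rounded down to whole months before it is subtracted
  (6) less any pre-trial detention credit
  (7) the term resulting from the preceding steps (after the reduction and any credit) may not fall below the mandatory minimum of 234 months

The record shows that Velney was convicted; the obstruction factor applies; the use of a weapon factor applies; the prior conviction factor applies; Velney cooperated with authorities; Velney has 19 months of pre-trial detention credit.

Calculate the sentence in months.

Obstruction enhancement: +40 months
Use of a weapon enhancement: +56 months
Prior conviction enhancement: +45 months
Adjusted term: 125 months + 40 months + 56 months + 45 months = 266 months
Cooperation with authorities reduction: 10% of 266 months = 26 months (rounded down)
After reduction: 266 − 26 = 240 months
Less pre-trial detention credit: 240 months − 19 months = 221 months
Minimum 234 months: 221 months is below the minimum → 234 months

234 months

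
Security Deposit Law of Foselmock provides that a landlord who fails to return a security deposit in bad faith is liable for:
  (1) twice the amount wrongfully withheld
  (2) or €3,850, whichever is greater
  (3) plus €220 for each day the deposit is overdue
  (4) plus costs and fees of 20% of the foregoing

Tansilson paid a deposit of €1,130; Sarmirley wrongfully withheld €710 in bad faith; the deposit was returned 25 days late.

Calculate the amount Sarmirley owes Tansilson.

Doubled: 2 × €710 = €1,420
Minimum €3,850: €1,420 is below the minimum → €3,850
Late-return penalty: 25 × €220 = €5,500
Damages plus late penalty: €3,850 + €5,500 = €9,350
Costs and fees: 20% of €9,350 = €1,870
Total recovery: €9,350 + €1,870 = €11,220

€11,220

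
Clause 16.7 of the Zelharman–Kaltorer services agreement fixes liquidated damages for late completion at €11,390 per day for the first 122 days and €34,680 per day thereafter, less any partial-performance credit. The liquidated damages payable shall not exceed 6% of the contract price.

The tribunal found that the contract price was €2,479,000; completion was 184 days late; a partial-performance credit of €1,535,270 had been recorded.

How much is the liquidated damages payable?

Liquidated damages: €148,740

First 122 days: 122 × €11,390 = €1,389,580
Remaining days: (184 − 122) × €34,680 = €2,150,160
Accrued per-day damages: €1,389,580 + €2,150,160 = €3,539,740
Less partial-performance credit: €3,539,740 − €1,535,270 = €2,004,470
Cap: 6% of €2,479,000 = €148,740
Cap at €148,740: €2,004,470 exceeds the cap → €148,740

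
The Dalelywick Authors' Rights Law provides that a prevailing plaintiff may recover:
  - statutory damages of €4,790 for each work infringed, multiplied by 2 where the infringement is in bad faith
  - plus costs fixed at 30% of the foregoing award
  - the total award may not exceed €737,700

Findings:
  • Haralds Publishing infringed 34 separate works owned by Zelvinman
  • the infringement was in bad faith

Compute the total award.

Award: €423,436

Statutory damages: 34 × €4,790 = €162,860
Doubled: 2 × €162,860 = €325,720
Costs: 30% of €325,720 = €97,716
Award plus costs: €325,720 + €97,716 = €423,436
Cap at €737,700: €423,436 is within the cap, no reduction.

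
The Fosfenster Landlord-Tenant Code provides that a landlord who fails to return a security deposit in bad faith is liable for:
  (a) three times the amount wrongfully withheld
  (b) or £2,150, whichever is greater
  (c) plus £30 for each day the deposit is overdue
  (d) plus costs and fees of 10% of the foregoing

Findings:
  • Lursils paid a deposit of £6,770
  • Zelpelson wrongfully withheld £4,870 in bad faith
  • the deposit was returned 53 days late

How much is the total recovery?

Recovery: £17,820

Trebled: 3 × £4,870 = £14,610
Minimum £2,150: £14,610 meets the minimum, no increase.
Late-return penalty: 53 × £30 = £1,590
Damages plus late penalty: £14,610 + £1,590 = £16,200
Costs and fees: 10% of £16,200 = £1,620
Total recovery: £16,200 + £1,620 = £17,820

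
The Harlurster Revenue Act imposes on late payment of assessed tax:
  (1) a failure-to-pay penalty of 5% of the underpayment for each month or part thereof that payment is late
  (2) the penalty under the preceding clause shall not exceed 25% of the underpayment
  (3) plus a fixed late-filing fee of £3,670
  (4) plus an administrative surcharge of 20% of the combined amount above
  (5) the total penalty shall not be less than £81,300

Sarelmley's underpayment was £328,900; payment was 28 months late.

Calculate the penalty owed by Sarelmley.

£103,074

Accrued rate: 5% × 28 = 140%, capped at 25% → 25%
Failure-to-pay penalty: 25% of £328,900 = £82,225
Penalty before surcharge: £82,225 + £3,670 = £85,895
Administrative surcharge: 20% of £85,895 = £17,179
Total penalty: £85,895 + £17,179 = £103,074
Minimum £81,300: £103,074 meets the minimum, no increase.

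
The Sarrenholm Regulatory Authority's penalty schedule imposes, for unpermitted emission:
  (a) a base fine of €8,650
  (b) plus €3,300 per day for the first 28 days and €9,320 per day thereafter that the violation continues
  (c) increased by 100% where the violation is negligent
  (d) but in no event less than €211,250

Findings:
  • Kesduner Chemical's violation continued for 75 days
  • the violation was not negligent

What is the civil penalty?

First 28 days: 28 × €3,300 = €92,400
Remaining days: (75 − 28) × €9,320 = €438,040
Per-day component: €92,400 + €438,040 = €530,440
Base plus per-day: €8,650 + €530,440 = €539,090
The violation was not negligent: no 100% increase.
Minimum €211,250: €539,090 meets the minimum, no increase.

€539,090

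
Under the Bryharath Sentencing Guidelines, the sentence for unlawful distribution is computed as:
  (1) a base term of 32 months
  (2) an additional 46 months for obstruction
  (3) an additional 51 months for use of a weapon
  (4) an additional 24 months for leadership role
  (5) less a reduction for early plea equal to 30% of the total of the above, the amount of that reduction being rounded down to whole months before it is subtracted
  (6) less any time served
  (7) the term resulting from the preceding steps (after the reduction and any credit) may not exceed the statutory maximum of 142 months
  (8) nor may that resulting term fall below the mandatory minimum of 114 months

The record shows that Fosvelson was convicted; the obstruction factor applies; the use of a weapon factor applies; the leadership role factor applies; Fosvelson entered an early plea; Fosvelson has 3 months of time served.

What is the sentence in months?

114 months

Obstruction enhancement: +46 months
Use of a weapon enhancement: +51 months
Leadership role enhancement: +24 months
Adjusted term: 32 months + 46 months + 51 months + 24 months = 153 months
Early plea reduction: 30% of 153 months = 45 months (rounded down)
After reduction: 153 − 45 = 108 months
Less time served: 108 months − 3 months = 105 months
Cap at 142 months: 105 months is within the cap, no reduction.
Minimum 114 months: 105 months is below the minimum → 114 months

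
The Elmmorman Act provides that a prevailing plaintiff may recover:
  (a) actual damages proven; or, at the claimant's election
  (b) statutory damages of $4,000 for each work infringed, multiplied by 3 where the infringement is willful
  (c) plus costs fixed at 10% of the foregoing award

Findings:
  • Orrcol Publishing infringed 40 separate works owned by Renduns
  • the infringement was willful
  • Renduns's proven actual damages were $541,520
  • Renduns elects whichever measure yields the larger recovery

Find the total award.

Statutory damages: 40 × $4,000 = $160,000
Trebled: 3 × $160,000 = $480,000
Greater of actual damages ($541,520) or enhanced statutory damages ($480,000): $541,520
Costs: 10% of $541,520 = $54,152
Award plus costs: $541,520 + $54,152 = $595,672

Award: $595,672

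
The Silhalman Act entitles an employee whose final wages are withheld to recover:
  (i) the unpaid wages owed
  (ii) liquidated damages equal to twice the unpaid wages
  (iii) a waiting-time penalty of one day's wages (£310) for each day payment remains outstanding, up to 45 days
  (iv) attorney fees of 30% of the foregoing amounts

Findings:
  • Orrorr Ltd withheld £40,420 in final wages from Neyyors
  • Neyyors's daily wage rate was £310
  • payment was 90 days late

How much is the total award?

Doubled: 2 × £40,420 = £80,840
Penalty days: min(90, 45) = 45
Waiting-time penalty: 45 × £310 = £13,950
Subtotal: £40,420 + £80,840 + £13,950 = £135,210
Attorney fees: 30% of £135,210 = £40,563
Total award: £135,210 + £40,563 = £175,773

£175,773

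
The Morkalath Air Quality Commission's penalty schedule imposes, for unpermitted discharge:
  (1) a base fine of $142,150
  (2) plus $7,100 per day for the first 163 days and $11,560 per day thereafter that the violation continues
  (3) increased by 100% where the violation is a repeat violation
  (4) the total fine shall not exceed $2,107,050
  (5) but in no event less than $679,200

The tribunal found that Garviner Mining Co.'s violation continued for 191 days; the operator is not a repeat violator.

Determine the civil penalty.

$1,623,130

First 163 days: 163 × $7,100 = $1,157,300
Remaining days: (191 − 163) × $11,560 = $323,680
Per-day component: $1,157,300 + $323,680 = $1,480,980
Base plus per-day: $142,150 + $1,480,980 = $1,623,130
The operator is not a repeat violator: no 100% increase.
Cap at $2,107,050: $1,623,130 is within the cap, no reduction.
Minimum $679,200: $1,623,130 meets the minimum, no increase.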